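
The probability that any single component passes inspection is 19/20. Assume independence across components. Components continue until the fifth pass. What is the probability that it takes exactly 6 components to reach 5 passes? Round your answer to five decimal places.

Y = trial on which the fifth success occurs; negative binomial, r=5, p=0.95.
P(Y=6) = C(5,4) · p^5 · (1−p)^1
= 5 · 0.77378 · 0.05 = 0.1934452

0.19345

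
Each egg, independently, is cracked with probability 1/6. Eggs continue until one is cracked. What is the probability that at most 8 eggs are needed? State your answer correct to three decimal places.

Y = number of eggs to the first success; geometric, p = 0.166667.
P(Y ≤ 8) = 1 − (1−p)^8 = 1 − 0.23257 = 0.76743

0.767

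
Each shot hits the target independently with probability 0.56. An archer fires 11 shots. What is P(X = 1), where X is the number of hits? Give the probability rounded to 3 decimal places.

0.002

X ~ Binomial(n=11, p=0.56).
P(X=1) = C(11,1) · p^1 · (1−p)^10
= 11 · 0.56 · 0.00027197 = 0.00168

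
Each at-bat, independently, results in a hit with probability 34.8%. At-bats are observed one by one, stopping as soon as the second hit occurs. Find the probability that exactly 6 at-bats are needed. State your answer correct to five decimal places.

Y = trial on which the second success occurs; negative binomial, r=2, p=0.348.
P(Y=6) = C(5,1) · p^2 · (1−p)^4
= 5 · 0.1211 · 0.18071 = 0.1094256

0.10943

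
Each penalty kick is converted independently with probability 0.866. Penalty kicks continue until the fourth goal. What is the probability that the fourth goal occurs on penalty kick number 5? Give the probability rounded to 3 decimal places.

0.301

Y = trial on which the fourth success occurs; negative binomial, r=4, p=0.866.
P(Y=5) = C(4,3) · p^4 · (1−p)^1
= 4 · 0.56243 · 0.134 = 0.30146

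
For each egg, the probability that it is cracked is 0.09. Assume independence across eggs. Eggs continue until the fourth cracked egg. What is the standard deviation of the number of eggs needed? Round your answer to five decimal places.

Y = total eggs until the fourth success; negative binomial with r=4, p=0.09.
SD(Y) = √[r(1−p)/p²] = √(449.3827160) = 21.1986489

21.19865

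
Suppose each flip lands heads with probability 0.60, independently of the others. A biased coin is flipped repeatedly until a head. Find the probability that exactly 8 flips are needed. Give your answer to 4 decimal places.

0.0010

Geometric (trials to first success), p = 0.60.
P(Y = 8) = (1−p)^7 · p = 0.0016384 · 0.60 = 0.000983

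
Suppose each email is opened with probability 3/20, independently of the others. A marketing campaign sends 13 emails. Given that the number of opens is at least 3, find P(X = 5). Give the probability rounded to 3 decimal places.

X ~ Binomial(13, 0.15). Want P(X=5 | X≥3) = P(X=5) / P(X≥3).
P(X=5) = C(13,5)·0.15^5·0.85^8 = 0.02663
P(X≥3) = 1 − 0.12091 − 0.27737 − 0.29369 = 0.30804
Ratio = 0.02663 / 0.30804 = 0.08645

0.086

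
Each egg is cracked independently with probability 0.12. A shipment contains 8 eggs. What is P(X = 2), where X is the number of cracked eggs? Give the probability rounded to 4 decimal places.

X ~ Binomial(n=8, p=0.12).
P(X=2) = C(8,2) · p^2 · (1−p)^6
= 28 · 0.0144 · 0.4644 = 0.187248

0.1872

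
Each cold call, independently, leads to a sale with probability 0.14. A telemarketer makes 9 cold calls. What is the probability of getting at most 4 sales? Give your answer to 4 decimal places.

0.9959

X ~ Binomial(9, 0.14); P(X ≤ 4) = Σ C(9,k) p^k (1−p)^(9−k) over k:
  k=0: C(9,0)·0.14^0·0.86^9 = 0.257327
  k=1: C(9,1)·0.14^1·0.86^8 = 0.377015
  k=2: C(9,2)·0.14^2·0.86^7 = 0.245498
  k=3: C(9,3)·0.14^3·0.86^6 = 0.093251
  k=4: C(9,4)·0.14^4·0.86^5 = 0.022771
Total = 0.995862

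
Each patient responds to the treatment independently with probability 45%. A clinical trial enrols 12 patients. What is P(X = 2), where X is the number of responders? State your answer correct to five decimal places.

X ~ Binomial(n=12, p=0.45).
P(X=2) = C(12,2) · p^2 · (1−p)^10
= 66 · 0.2025 · 0.002533 = 0.0338529

0.03385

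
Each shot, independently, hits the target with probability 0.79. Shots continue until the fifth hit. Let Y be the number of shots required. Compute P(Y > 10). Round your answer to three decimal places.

0.008

Needing more than 10 shots ⇔ fewer than 5 successes in the first 10. With X ~ Binomial(10, 0.79), P(Y > 10) = P(X ≤ 4).
  k=0: C(10,0)·0.79^0·0.21^10 = 0.00000
  k=1: C(10,1)·0.79^1·0.21^9 = 0.00001
  k=2: C(10,2)·0.79^2·0.21^8 = 0.00011
  k=3: C(10,3)·0.79^3·0.21^7 = 0.00107
  k=4: C(10,4)·0.79^4·0.21^6 = 0.00702
P(X ≤ 4) = 0.00819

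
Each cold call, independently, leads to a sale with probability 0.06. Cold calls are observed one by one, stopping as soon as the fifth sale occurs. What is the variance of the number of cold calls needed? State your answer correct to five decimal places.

1305.55556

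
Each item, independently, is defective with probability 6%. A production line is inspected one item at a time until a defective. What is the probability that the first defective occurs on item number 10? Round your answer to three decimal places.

Geometric (trials to first success), p = 0.06.
P(Y = 10) = (1−p)^9 · p = 0.57299 · 0.06 = 0.03438

0.034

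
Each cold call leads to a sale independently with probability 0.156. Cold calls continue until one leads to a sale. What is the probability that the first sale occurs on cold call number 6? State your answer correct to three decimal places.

0.067

Geometric (trials to first success), p = 0.156.
P(Y = 6) = (1−p)^5 · p = 0.42826 · 0.156 = 0.06681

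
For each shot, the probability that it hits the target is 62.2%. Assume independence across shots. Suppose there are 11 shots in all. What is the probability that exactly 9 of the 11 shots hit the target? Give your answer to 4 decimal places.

0.1095

X ~ Binomial(n=11, p=0.622).
P(X=9) = C(11,9) · p^9 · (1−p)^2
= 55 · 0.013935 · 0.14288 = 0.109512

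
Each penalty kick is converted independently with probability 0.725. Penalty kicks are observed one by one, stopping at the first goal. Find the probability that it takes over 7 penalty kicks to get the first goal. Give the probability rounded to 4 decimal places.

0.0001

Y = number of penalty kicks to the first success; geometric, p = 0.725.
P(Y > 7) = P(first 7 all fail) = (1−p)^7 = 0.000119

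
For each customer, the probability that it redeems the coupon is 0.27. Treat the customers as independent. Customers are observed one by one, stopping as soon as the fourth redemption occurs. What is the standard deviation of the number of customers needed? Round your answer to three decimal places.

6.329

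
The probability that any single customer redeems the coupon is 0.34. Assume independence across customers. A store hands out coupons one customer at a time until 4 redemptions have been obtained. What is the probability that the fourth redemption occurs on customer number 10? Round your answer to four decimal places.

Y = trial on which the fourth success occurs; negative binomial, r=4, p=0.34.
P(Y=10) = C(9,3) · p^4 · (1−p)^6
= 84 · 0.013363 · 0.082654 = 0.092781

0.0928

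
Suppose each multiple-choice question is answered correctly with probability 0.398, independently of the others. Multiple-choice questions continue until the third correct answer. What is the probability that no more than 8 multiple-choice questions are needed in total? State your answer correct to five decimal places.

Finishing within 8 multiple-choice questions ⇔ at least 3 successes in the first 8. With X ~ Binomial(8, 0.398), P(Y ≤ 8) = 1 − P(X ≤ 2).
  k=0: C(8,0)·0.398^0·0.602^8 = 0.0172493
  k=1: C(8,1)·0.398^1·0.602^7 = 0.0912323
  k=2: C(8,2)·0.398^2·0.602^6 = 0.2111072
1 − 0.3195888 = 0.6804112

0.68041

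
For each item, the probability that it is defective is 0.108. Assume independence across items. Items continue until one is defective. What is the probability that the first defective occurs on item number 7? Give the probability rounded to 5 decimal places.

0.05440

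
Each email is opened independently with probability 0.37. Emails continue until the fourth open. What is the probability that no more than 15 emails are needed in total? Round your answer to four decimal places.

0.8649

Finishing within 15 emails ⇔ at least 4 successes in the first 15. With X ~ Binomial(15, 0.37), P(Y ≤ 15) = 1 − P(X ≤ 3).
  k=0: C(15,0)·0.37^0·0.63^15 = 0.000977
  k=1: C(15,1)·0.37^1·0.63^14 = 0.008611
  k=2: C(15,2)·0.37^2·0.63^13 = 0.035401
  k=3: C(15,3)·0.37^3·0.63^12 = 0.090096
1 − 0.135085 = 0.864915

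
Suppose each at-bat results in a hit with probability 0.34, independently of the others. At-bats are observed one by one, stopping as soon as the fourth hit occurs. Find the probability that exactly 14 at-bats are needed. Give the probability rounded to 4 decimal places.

0.0599

Y = trial on which the fourth success occurs; negative binomial, r=4, p=0.34.
P(Y=14) = C(13,3) · p^4 · (1−p)^10
= 286 · 0.013363 · 0.015683 = 0.059941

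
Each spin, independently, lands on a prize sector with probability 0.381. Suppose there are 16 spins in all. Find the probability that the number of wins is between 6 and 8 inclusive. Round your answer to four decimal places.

X ~ Binomial(16, 0.381); P(6 ≤ X ≤ 8) = Σ C(16,k) p^k (1−p)^(16−k) over k:
  k=6: C(16,6)·0.381^6·0.619^10 = 0.202293
  k=7: C(16,7)·0.381^7·0.619^9 = 0.177876
  k=8: C(16,8)·0.381^8·0.619^8 = 0.123170
Total = 0.503338

0.5033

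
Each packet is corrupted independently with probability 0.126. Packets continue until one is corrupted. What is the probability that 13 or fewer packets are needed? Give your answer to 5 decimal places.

0.82636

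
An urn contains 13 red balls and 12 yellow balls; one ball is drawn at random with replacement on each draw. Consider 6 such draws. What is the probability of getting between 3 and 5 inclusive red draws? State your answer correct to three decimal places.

0.673

X ~ Binomial(6, 0.52); P(3 ≤ X ≤ 5) = Σ C(6,k) p^k (1−p)^(6−k) over k:
  k=3: C(6,3)·0.52^3·0.48^3 = 0.31100
  k=4: C(6,4)·0.52^4·0.48^2 = 0.25269
  k=5: C(6,5)·0.52^5·0.48^1 = 0.10950
Total = 0.67319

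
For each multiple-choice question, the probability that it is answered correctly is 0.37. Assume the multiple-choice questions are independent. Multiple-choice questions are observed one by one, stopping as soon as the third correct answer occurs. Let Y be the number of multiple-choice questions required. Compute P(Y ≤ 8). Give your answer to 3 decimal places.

0.619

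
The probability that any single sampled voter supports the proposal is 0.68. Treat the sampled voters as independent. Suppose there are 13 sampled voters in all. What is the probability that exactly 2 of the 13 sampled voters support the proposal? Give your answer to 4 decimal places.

X ~ Binomial(n=13, p=0.68).
P(X=2) = C(13,2) · p^2 · (1−p)^11
= 78 · 0.4624 · 3.6029e-06 = 0.000130

0.0001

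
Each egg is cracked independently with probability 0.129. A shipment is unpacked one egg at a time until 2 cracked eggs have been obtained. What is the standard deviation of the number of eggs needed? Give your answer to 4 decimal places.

10.2314

Y = total eggs until the second success; negative binomial with r=2, p=0.129.
SD(Y) = √[r(1−p)/p²] = √(104.681209) = 10.231384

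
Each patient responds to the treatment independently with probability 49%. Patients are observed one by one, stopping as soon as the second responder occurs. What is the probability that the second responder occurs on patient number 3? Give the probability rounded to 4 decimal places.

Y = trial on which the second success occurs; negative binomial, r=2, p=0.49.
P(Y=3) = C(2,1) · p^2 · (1−p)^1
= 2 · 0.2401 · 0.51 = 0.244902

0.2449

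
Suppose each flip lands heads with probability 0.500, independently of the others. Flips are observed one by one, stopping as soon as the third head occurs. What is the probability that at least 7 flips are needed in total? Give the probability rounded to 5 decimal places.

Needing more than 6 flips ⇔ fewer than 3 successes in the first 6. With X ~ Binomial(6, 0.50), P(Y > 6) = P(X ≤ 2).
  k=0: C(6,0)·0.50^0·0.50^6 = 0.0156250
  k=1: C(6,1)·0.50^1·0.50^5 = 0.0937500
  k=2: C(6,2)·0.50^2·0.50^4 = 0.2343750
P(X ≤ 2) = 0.3437500

0.34375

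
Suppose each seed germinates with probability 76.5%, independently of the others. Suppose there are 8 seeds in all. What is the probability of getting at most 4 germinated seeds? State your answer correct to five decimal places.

X ~ Binomial(8, 0.765); P(X ≤ 4) = Σ C(8,k) p^k (1−p)^(8−k) over k:
  k=0: C(8,0)·0.765^0·0.235^8 = 0.0000093
  k=1: C(8,1)·0.765^1·0.235^7 = 0.0002422
  k=2: C(8,2)·0.765^2·0.235^6 = 0.0027599
  k=3: C(8,3)·0.765^3·0.235^5 = 0.0179685
  k=4: C(8,4)·0.765^4·0.235^4 = 0.0731165
Total = 0.0940964

0.09410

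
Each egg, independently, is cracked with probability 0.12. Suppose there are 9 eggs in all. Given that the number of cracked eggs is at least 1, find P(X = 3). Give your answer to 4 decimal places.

0.0986

X ~ Binomial(9, 0.12). Want P(X=3 | X≥1) = P(X=3) / P(X≥1).
P(X=3) = C(9,3)·0.12^3·0.88^6 = 0.067409
P(X≥1) = 1 − 0.316478 = 0.683522
Ratio = 0.067409 / 0.683522 = 0.098620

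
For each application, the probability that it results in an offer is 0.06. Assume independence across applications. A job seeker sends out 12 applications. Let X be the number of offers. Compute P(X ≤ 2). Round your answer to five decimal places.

X ~ Binomial(12, 0.06); P(X ≤ 2) = Σ C(12,k) p^k (1−p)^(12−k) over k:
  k=0: C(12,0)·0.06^0·0.94^12 = 0.4759203
  k=1: C(12,1)·0.06^1·0.94^11 = 0.3645347
  k=2: C(12,2)·0.06^2·0.94^10 = 0.1279750
Total = 0.9684300

0.96843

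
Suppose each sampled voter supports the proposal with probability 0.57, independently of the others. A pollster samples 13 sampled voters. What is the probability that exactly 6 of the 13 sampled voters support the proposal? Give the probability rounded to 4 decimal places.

0.1600

X ~ Binomial(n=13, p=0.57).
P(X=6) = C(13,6) · p^6 · (1−p)^7
= 1716 · 0.034296 · 0.0027182 = 0.159973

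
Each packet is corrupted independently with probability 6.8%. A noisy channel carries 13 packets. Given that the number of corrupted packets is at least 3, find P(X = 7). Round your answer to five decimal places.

0.00014

X ~ Binomial(13, 0.068). Want P(X=7 | X≥3) = P(X=7) / P(X≥3).
P(X=7) = C(13,7)·0.068^7·0.932^6 = 0.0000076
P(X≥3) = 1 − 0.4003196 − 0.3797023 − 0.1662216 = 0.0537565
Ratio = 0.0000076 / 0.0537565 = 0.0001407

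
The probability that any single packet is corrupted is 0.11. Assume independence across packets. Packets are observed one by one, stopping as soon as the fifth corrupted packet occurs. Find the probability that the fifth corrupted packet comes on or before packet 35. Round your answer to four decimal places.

Finishing within 35 packets ⇔ at least 5 successes in the first 35. With X ~ Binomial(35, 0.11), P(Y ≤ 35) = 1 − P(X ≤ 4).
  k=0: C(35,0)·0.11^0·0.89^35 = 0.016930
  k=1: C(35,1)·0.11^1·0.89^34 = 0.073235
  k=2: C(35,2)·0.11^2·0.89^33 = 0.153877
  k=3: C(35,3)·0.11^3·0.89^32 = 0.209203
  k=4: C(35,4)·0.11^4·0.89^31 = 0.206852
1 − 0.660097 = 0.339903

0.3399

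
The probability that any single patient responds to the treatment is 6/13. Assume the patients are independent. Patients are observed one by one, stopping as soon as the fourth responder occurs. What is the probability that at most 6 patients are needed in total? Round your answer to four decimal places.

0.2747

Finishing within 6 patients ⇔ at least 4 successes in the first 6. With X ~ Binomial(6, 0.461538), P(Y ≤ 6) = 1 − P(X ≤ 3).
  k=0: C(6,0)·0.461538^0·0.538462^6 = 0.024374
  k=1: C(6,1)·0.461538^1·0.538462^5 = 0.125352
  k=2: C(6,2)·0.461538^2·0.538462^4 = 0.268612
  k=3: C(6,3)·0.461538^3·0.538462^3 = 0.306985
1 − 0.725324 = 0.274676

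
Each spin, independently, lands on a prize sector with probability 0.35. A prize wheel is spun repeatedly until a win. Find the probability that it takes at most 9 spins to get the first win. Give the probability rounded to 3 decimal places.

0.979

Y = number of spins to the first success; geometric, p = 0.35.
P(Y ≤ 9) = 1 − (1−p)^9 = 1 − 0.02071 = 0.97929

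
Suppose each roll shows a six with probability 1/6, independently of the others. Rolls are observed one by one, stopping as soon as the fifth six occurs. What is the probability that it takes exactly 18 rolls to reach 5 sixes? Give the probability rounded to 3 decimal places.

Y = trial on which the fifth success occurs; negative binomial, r=5, p=0.166667.
P(Y=18) = C(17,4) · p^5 · (1−p)^13
= 2380 · 0.0001286 · 0.093464 = 0.02861

0.029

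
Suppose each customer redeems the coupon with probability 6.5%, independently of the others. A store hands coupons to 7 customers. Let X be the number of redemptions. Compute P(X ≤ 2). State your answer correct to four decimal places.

0.9921

X ~ Binomial(7, 0.065); P(X ≤ 2) = Σ C(7,k) p^k (1−p)^(7−k) over k:
  k=0: C(7,0)·0.065^0·0.935^7 = 0.624714
  k=1: C(7,1)·0.065^1·0.935^6 = 0.304005
  k=2: C(7,2)·0.065^2·0.935^5 = 0.063402
Total = 0.992121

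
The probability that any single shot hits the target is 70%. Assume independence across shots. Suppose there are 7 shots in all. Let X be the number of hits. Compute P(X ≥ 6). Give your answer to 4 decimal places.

0.3294

X ~ Binomial(7, 0.70); P(X ≥ 6) = Σ C(7,k) p^k (1−p)^(7−k) over k:
  k=6: C(7,6)·0.70^6·0.30^1 = 0.247063
  k=7: C(7,7)·0.70^7·0.30^0 = 0.082354
Total = 0.329417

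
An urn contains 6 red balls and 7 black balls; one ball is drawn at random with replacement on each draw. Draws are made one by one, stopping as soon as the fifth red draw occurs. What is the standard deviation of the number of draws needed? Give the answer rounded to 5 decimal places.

Y = total draws until the fifth success; negative binomial with r=5, p=0.461538.
SD(Y) = √[r(1−p)/p²] = √(12.6388889) = 3.5551215

3.55512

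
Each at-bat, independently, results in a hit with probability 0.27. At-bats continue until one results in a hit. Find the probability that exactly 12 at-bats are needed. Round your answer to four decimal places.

0.0085

Geometric (trials to first success), p = 0.27.
P(Y = 12) = (1−p)^11 · p = 0.031373 · 0.27 = 0.008471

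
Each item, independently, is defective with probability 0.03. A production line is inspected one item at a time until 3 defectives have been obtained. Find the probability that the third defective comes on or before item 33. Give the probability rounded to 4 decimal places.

Finishing within 33 items ⇔ at least 3 successes in the first 33. With X ~ Binomial(33, 0.03), P(Y ≤ 33) = 1 − P(X ≤ 2).
  k=0: C(33,0)·0.03^0·0.97^33 = 0.365988
  k=1: C(33,1)·0.03^1·0.97^32 = 0.373534
  k=2: C(33,2)·0.03^2·0.97^31 = 0.184842
1 − 0.924365 = 0.075635

0.0756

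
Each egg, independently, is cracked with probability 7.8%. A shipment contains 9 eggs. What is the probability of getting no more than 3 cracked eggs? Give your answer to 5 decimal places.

0.99661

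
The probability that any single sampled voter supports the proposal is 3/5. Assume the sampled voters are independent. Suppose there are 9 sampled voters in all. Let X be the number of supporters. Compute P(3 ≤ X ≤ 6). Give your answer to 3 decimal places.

0.743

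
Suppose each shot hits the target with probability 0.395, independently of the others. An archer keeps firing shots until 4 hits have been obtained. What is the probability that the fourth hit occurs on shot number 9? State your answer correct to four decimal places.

Y = trial on which the fourth success occurs; negative binomial, r=4, p=0.395.
P(Y=9) = C(8,3) · p^4 · (1−p)^5
= 56 · 0.024344 · 0.081054 = 0.110498

0.1105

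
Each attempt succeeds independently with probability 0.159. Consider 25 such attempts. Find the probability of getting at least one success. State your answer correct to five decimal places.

0.98682

P(at least one) = 1 − P(none) = 1 − (1 − 0.159)^25
= 1 − 0.0131795 = 0.9868205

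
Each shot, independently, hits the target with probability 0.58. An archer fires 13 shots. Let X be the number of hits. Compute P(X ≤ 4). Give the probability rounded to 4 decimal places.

X ~ Binomial(13, 0.58); P(X ≤ 4) = Σ C(13,k) p^k (1−p)^(13−k) over k:
  k=0: C(13,0)·0.58^0·0.42^13 = 0.000013
  k=1: C(13,1)·0.58^1·0.42^12 = 0.000227
  k=2: C(13,2)·0.58^2·0.42^11 = 0.001882
  k=3: C(13,3)·0.58^3·0.42^10 = 0.009531
  k=4: C(13,4)·0.58^4·0.42^9 = 0.032905
Total = 0.044558

0.0446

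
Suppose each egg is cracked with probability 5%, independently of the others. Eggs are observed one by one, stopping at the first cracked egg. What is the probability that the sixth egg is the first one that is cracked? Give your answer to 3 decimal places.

0.039

Geometric (trials to first success), p = 0.05.
P(Y = 6) = (1−p)^5 · p = 0.77378 · 0.05 = 0.03869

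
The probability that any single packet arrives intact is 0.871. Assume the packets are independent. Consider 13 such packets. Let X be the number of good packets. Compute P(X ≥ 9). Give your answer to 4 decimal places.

X ~ Binomial(13, 0.871); P(X ≥ 9) = Σ C(13,k) p^k (1−p)^(13−k) over k:
  k=9: C(13,9)·0.871^9·0.129^4 = 0.057125
  k=10: C(13,10)·0.871^10·0.129^3 = 0.154283
  k=11: C(13,11)·0.871^11·0.129^2 = 0.284102
  k=12: C(13,12)·0.871^12·0.129^1 = 0.319706
  k=13: C(13,13)·0.871^13·0.129^0 = 0.166049
Total = 0.981264

0.9813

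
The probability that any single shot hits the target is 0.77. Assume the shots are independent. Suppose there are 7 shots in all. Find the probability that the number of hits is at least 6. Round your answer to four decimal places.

X ~ Binomial(7, 0.77); P(X ≥ 6) = Σ C(7,k) p^k (1−p)^(7−k) over k:
  k=6: C(7,6)·0.77^6·0.23^1 = 0.335560
  k=7: C(7,7)·0.77^7·0.23^0 = 0.160485
Total = 0.496045

0.4960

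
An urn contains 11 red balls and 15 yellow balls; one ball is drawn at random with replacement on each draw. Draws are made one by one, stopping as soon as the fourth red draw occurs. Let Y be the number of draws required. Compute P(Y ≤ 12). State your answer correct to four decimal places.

Finishing within 12 draws ⇔ at least 4 successes in the first 12. With X ~ Binomial(12, 0.423077), P(Y ≤ 12) = 1 − P(X ≤ 3).
  k=0: C(12,0)·0.423077^0·0.576923^12 = 0.001360
  k=1: C(12,1)·0.423077^1·0.576923^11 = 0.011965
  k=2: C(12,2)·0.423077^2·0.576923^10 = 0.048257
  k=3: C(12,3)·0.423077^3·0.576923^9 = 0.117962
1 − 0.179543 = 0.820457

0.8205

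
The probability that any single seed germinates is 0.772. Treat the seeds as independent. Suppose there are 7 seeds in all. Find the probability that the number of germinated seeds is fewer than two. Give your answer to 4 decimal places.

X ~ Binomial(7, 0.772); P(X ≤ 1) = Σ C(7,k) p^k (1−p)^(7−k) over k:
  k=0: C(7,0)·0.772^0·0.228^7 = 0.000032
  k=1: C(7,1)·0.772^1·0.228^6 = 0.000759
Total = 0.000791

0.0008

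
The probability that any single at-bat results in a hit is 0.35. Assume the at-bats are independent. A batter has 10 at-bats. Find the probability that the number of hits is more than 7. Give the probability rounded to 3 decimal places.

X ~ Binomial(10, 0.35); P(X ≥ 8) = Σ C(10,k) p^k (1−p)^(10−k) over k:
  k=8: C(10,8)·0.35^8·0.65^2 = 0.00428
  k=9: C(10,9)·0.35^9·0.65^1 = 0.00051
  k=10: C(10,10)·0.35^10·0.65^0 = 0.00003
Total = 0.00482

0.005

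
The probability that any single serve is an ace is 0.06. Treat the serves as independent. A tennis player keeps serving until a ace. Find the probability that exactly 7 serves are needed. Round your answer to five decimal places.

Geometric (trials to first success), p = 0.06.
P(Y = 7) = (1−p)^6 · p = 0.68987 · 0.06 = 0.0413922

0.04139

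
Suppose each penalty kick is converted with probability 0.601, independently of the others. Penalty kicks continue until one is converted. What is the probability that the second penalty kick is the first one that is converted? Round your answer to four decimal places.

0.2398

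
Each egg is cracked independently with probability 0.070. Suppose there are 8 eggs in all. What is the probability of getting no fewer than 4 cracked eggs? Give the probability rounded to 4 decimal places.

0.0013

X ~ Binomial(8, 0.07); P(X ≥ 4) = Σ C(8,k) p^k (1−p)^(8−k) over k:
  k=4: C(8,4)·0.07^4·0.93^4 = 0.001257
  k=5: C(8,5)·0.07^5·0.93^3 = 0.000076
  k=6: C(8,6)·0.07^6·0.93^2 = 0.000003
  k=7: C(8,7)·0.07^7·0.93^1 = 0.000000
  k=8: C(8,8)·0.07^8·0.93^0 = 0.000000
Total = 0.001336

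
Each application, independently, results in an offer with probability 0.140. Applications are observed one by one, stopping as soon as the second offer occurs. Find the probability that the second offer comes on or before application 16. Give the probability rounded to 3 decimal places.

0.677

Finishing within 16 applications ⇔ at least 2 successes in the first 16. With X ~ Binomial(16, 0.14), P(Y ≤ 16) = 1 − P(X ≤ 1).
  k=0: C(16,0)·0.14^0·0.86^16 = 0.08953
  k=1: C(16,1)·0.14^1·0.86^15 = 0.23320
1 − 0.32273 = 0.67727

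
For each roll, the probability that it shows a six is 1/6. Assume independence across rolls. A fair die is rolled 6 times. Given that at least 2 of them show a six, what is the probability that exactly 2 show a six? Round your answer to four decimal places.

X ~ Binomial(6, 0.166667). Want P(X=2 | X≥2) = P(X=2) / P(X≥2).
P(X=2) = C(6,2)·0.166667^2·0.833333^4 = 0.200939
P(X≥2) = 1 − 0.334898 − 0.401878 = 0.263224
Ratio = 0.200939 / 0.263224 = 0.763374

0.7634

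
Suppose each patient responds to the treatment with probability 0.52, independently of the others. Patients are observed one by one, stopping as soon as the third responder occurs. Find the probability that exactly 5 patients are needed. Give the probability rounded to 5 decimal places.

0.19438

Y = trial on which the third success occurs; negative binomial, r=3, p=0.52.
P(Y=5) = C(4,2) · p^3 · (1−p)^2
= 6 · 0.14061 · 0.2304 = 0.1943765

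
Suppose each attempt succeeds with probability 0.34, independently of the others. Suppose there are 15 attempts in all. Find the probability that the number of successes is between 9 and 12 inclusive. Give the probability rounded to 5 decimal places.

0.03501

X ~ Binomial(15, 0.34); P(9 ≤ X ≤ 12) = Σ C(15,k) p^k (1−p)^(15−k) over k:
  k=9: C(15,9)·0.34^9·0.66^6 = 0.0251176
  k=10: C(15,10)·0.34^10·0.66^5 = 0.0077636
  k=11: C(15,11)·0.34^11·0.66^4 = 0.0018179
  k=12: C(15,12)·0.34^12·0.66^3 = 0.0003122
Total = 0.0350113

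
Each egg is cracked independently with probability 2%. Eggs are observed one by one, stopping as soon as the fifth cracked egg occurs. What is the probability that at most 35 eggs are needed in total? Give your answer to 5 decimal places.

Finishing within 35 eggs ⇔ at least 5 successes in the first 35. With X ~ Binomial(35, 0.02), P(Y ≤ 35) = 1 − P(X ≤ 4).
  k=0: C(35,0)·0.02^0·0.98^35 = 0.4930746
  k=1: C(35,1)·0.02^1·0.98^34 = 0.3521962
  k=2: C(35,2)·0.02^2·0.98^33 = 0.1221905
  k=3: C(35,3)·0.02^3·0.98^32 = 0.0274305
  k=4: C(35,4)·0.02^4·0.98^31 = 0.0044785
1 − 0.9993703 = 0.0006297

0.00063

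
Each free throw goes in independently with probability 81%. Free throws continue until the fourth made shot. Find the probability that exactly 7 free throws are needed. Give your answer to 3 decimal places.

Y = trial on which the fourth success occurs; negative binomial, r=4, p=0.81.
P(Y=7) = C(6,3) · p^4 · (1−p)^3
= 20 · 0.43047 · 0.006859 = 0.05905

0.059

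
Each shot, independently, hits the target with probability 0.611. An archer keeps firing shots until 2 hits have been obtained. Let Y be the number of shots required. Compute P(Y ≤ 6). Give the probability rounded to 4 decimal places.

0.9639

Finishing within 6 shots ⇔ at least 2 successes in the first 6. With X ~ Binomial(6, 0.611), P(Y ≤ 6) = 1 − P(X ≤ 1).
  k=0: C(6,0)·0.611^0·0.389^6 = 0.003465
  k=1: C(6,1)·0.611^1·0.389^5 = 0.032654
1 − 0.036119 = 0.963881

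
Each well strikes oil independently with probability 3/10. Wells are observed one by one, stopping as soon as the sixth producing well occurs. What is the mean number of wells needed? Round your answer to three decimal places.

20.000

Y = total wells until the sixth success; negative binomial with r=6, p=0.30.
E[Y] = r / p = 6 / 0.30 = 20.00000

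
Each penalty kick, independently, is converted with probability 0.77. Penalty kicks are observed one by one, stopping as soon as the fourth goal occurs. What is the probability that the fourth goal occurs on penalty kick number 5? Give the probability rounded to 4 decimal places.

0.3234

Y = trial on which the fourth success occurs; negative binomial, r=4, p=0.77.
P(Y=5) = C(4,3) · p^4 · (1−p)^1
= 4 · 0.35153 · 0.23 = 0.323408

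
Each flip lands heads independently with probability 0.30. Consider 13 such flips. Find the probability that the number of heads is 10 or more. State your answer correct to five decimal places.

0.00065

X ~ Binomial(13, 0.30); P(X ≥ 10) = Σ C(13,k) p^k (1−p)^(13−k) over k:
  k=10: C(13,10)·0.30^10·0.70^3 = 0.0005793
  k=11: C(13,11)·0.30^11·0.70^2 = 0.0000677
  k=12: C(13,12)·0.30^12·0.70^1 = 0.0000048
  k=13: C(13,13)·0.30^13·0.70^0 = 0.0000002
Total = 0.0006520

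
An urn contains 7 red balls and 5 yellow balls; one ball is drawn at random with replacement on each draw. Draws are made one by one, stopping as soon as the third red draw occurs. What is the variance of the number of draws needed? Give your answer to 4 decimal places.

3.6735

Y = total draws until the third success; negative binomial with r=3, p=0.583333.
Var(Y) = r(1−p)/p² = 3·0.416667 / 0.583333² = 3.673469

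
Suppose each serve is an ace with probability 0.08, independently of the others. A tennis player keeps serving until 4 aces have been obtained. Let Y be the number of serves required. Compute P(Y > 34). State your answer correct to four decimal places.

Needing more than 34 serves ⇔ fewer than 4 successes in the first 34. With X ~ Binomial(34, 0.08), P(Y > 34) = P(X ≤ 3).
  k=0: C(34,0)·0.08^0·0.92^34 = 0.058720
  k=1: C(34,1)·0.08^1·0.92^33 = 0.173607
  k=2: C(34,2)·0.08^2·0.92^32 = 0.249088
  k=3: C(34,3)·0.08^3·0.92^31 = 0.231038
P(X ≤ 3) = 0.712454

0.7125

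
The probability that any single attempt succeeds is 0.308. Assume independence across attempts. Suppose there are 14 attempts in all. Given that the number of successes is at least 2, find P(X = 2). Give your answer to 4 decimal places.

X ~ Binomial(14, 0.308). Want P(X=2 | X≥2) = P(X=2) / P(X≥2).
P(X=2) = C(14,2)·0.308^2·0.692^12 = 0.104092
P(X≥2) = 1 − 0.005774 − 0.035980 = 0.958246
Ratio = 0.104092 / 0.958246 = 0.108627

0.1086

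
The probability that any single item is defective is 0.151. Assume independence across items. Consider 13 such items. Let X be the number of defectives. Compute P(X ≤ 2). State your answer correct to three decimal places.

X ~ Binomial(13, 0.151); P(X ≤ 2) = Σ C(13,k) p^k (1−p)^(13−k) over k:
  k=0: C(13,0)·0.151^0·0.849^13 = 0.11907
  k=1: C(13,1)·0.151^1·0.849^12 = 0.27530
  k=2: C(13,2)·0.151^2·0.849^11 = 0.29379
Total = 0.68816

0.688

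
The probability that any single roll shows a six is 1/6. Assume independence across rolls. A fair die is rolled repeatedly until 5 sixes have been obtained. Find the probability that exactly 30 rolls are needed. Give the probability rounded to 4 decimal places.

Y = trial on which the fifth success occurs; negative binomial, r=5, p=0.166667.
P(Y=30) = C(29,4) · p^5 · (1−p)^25
= 23751 · 0.0001286 · 0.010483 = 0.032018

0.0320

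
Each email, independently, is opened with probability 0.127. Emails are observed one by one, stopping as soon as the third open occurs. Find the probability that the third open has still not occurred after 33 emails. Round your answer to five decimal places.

Needing more than 33 emails ⇔ fewer than 3 successes in the first 33. With X ~ Binomial(33, 0.127), P(Y > 33) = P(X ≤ 2).
  k=0: C(33,0)·0.127^0·0.873^33 = 0.0113102
  k=1: C(33,1)·0.127^1·0.873^32 = 0.0542967
  k=2: C(33,2)·0.127^2·0.873^31 = 0.1263813
P(X ≤ 2) = 0.1919882

0.19199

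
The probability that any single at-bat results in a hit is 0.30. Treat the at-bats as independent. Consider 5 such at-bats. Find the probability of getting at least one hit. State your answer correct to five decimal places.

0.83193

P(at least one) = 1 − P(none) = 1 − (1 − 0.30)^5
= 1 − 0.1680700 = 0.8319300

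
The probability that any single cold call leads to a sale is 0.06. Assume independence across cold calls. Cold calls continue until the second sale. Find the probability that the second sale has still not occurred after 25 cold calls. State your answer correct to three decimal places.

Needing more than 25 cold calls ⇔ fewer than 2 successes in the first 25. With X ~ Binomial(25, 0.06), P(Y > 25) = P(X ≤ 1).
  k=0: C(25,0)·0.06^0·0.94^25 = 0.21291
  k=1: C(25,1)·0.06^1·0.94^24 = 0.33975
P(X ≤ 1) = 0.55266

0.553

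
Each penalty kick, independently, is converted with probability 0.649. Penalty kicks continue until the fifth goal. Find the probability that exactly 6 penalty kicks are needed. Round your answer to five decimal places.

0.20207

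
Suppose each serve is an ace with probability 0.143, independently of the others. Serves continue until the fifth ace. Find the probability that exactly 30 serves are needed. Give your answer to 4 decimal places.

0.0300

Y = trial on which the fifth success occurs; negative binomial, r=5, p=0.143.
P(Y=30) = C(29,4) · p^5 · (1−p)^25
= 23751 · 5.9797e-05 · 0.021112 = 0.029984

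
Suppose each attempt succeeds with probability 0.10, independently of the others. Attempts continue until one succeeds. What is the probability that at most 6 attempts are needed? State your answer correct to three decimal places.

Y = number of attempts to the first success; geometric, p = 0.10.
P(Y ≤ 6) = 1 − (1−p)^6 = 1 − 0.53144 = 0.46856

0.469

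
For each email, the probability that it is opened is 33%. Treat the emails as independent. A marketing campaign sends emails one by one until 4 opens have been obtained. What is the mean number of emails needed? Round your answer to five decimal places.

12.12121

Y = total emails until the fourth success; negative binomial with r=4, p=0.33.
E[Y] = r / p = 4 / 0.33 = 12.1212121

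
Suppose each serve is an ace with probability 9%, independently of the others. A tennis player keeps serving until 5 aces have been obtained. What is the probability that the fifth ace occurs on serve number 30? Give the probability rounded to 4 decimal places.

Y = trial on which the fifth success occurs; negative binomial, r=5, p=0.09.
P(Y=30) = C(29,4) · p^5 · (1−p)^25
= 23751 · 5.9049e-06 · 0.094631 = 0.013272

0.0133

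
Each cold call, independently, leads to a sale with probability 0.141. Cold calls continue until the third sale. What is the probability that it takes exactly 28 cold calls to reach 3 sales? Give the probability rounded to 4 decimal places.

0.0220

Y = trial on which the third success occurs; negative binomial, r=3, p=0.141.
P(Y=28) = C(27,2) · p^3 · (1−p)^25
= 351 · 0.0028032 · 0.022378 = 0.022019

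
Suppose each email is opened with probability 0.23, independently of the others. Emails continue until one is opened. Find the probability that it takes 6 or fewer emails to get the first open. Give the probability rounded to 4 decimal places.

0.7916

Y = number of emails to the first success; geometric, p = 0.23.
P(Y ≤ 6) = 1 − (1−p)^6 = 1 − 0.208422 = 0.791578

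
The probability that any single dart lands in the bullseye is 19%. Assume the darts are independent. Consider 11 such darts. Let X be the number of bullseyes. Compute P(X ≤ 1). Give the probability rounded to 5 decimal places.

X ~ Binomial(11, 0.19); P(X ≤ 1) = Σ C(11,k) p^k (1−p)^(11−k) over k:
  k=0: C(11,0)·0.19^0·0.81^11 = 0.0984771
  k=1: C(11,1)·0.19^1·0.81^10 = 0.2540952
Total = 0.3525723

0.35257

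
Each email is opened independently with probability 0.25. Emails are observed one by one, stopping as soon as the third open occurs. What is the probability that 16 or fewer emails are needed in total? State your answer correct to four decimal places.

0.8029

Finishing within 16 emails ⇔ at least 3 successes in the first 16. With X ~ Binomial(16, 0.25), P(Y ≤ 16) = 1 − P(X ≤ 2).
  k=0: C(16,0)·0.25^0·0.75^16 = 0.010023
  k=1: C(16,1)·0.25^1·0.75^15 = 0.053454
  k=2: C(16,2)·0.25^2·0.75^14 = 0.133635
1 − 0.197111 = 0.802889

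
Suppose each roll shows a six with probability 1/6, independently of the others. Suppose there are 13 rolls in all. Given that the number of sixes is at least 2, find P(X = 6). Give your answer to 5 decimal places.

X ~ Binomial(13, 0.166667). Want P(X=6 | X≥2) = P(X=6) / P(X≥2).
P(X=6) = C(13,6)·0.166667^6·0.833333^7 = 0.0102646
P(X≥2) = 1 − 0.0934639 − 0.2430061 = 0.6635300
Ratio = 0.0102646 / 0.6635300 = 0.0154696

0.01547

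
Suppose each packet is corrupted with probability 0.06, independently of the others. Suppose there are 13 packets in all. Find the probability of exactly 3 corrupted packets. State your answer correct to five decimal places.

0.03327

X ~ Binomial(n=13, p=0.06).
P(X=3) = C(13,3) · p^3 · (1−p)^10
= 286 · 0.000216 · 0.53862 = 0.0332735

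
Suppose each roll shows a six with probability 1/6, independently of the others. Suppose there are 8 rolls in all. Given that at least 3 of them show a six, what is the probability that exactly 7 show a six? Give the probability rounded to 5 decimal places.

0.00018

X ~ Binomial(8, 0.166667). Want P(X=7 | X≥3) = P(X=7) / P(X≥3).
P(X=7) = C(8,7)·0.166667^7·0.833333^1 = 0.0000238
P(X≥3) = 1 − 0.2325680 − 0.3721089 − 0.2604762 = 0.1348469
Ratio = 0.0000238 / 0.1348469 = 0.0001766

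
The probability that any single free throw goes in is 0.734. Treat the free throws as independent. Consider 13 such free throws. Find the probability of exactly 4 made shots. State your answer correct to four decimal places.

0.0014

X ~ Binomial(n=13, p=0.734).
P(X=4) = C(13,4) · p^4 · (1−p)^9
= 715 · 0.29026 · 6.6671e-06 = 0.001384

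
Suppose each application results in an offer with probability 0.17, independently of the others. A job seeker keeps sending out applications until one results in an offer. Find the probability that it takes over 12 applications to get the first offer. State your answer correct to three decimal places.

0.107

Y = number of applications to the first success; geometric, p = 0.17.
P(Y > 12) = P(first 12 all fail) = (1−p)^12 = 0.10689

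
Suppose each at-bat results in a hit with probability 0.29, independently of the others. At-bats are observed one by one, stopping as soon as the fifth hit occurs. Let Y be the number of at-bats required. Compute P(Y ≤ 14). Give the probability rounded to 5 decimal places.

Finishing within 14 at-bats ⇔ at least 5 successes in the first 14. With X ~ Binomial(14, 0.29), P(Y ≤ 14) = 1 − P(X ≤ 4).
  k=0: C(14,0)·0.29^0·0.71^14 = 0.0082721
  k=1: C(14,1)·0.29^1·0.71^13 = 0.0473026
  k=2: C(14,2)·0.29^2·0.71^12 = 0.1255849
  k=3: C(14,3)·0.29^3·0.71^11 = 0.2051810
  k=4: C(14,4)·0.29^4·0.71^10 = 0.2304674
1 − 0.6168081 = 0.3831919

0.38319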